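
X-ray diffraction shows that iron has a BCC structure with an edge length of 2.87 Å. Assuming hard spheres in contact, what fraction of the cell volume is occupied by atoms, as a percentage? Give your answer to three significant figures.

68.0%

In a BCC lattice atoms touch along the body diagonal, so √3·a = 4r, so r = 0.4330a = 1.243 Å.
Packing fraction = Z·(4/3)πr³ / a³ = 2 × (4/3)π × (1.243)³ / (2.87)³ = 0.6802 = 68.0%.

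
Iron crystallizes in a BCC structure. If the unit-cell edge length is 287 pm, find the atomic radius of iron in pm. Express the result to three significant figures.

In a BCC lattice, atoms touch along the body diagonal, so √3·a = 4r.
r = √3·a/4 = 1.7321 × 287 / 4 = 124 pm.

124 pm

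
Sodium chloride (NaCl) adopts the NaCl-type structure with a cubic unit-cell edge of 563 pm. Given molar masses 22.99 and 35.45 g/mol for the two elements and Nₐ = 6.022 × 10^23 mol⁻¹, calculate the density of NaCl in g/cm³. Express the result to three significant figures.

2.18 g/cm³

The NaCl-type structure contains Z = 4 formula units per cell; M(NaCl) = 22.99 + 35.45 = 58.44 g/mol.
a³ = (5.630 × 10^-8 cm)³ = 1.785 × 10^-22 cm³.
ρ = 4 × 58.44 / (6.022 × 10²³ × 1.785 × 10^-22) = 2.175 g/cm³.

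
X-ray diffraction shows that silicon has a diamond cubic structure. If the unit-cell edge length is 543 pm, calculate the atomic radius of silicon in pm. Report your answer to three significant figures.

In a diamond cubic lattice, nearest neighbors lie along the body diagonal with √3·a = 8r.
r = √3·a/8 = 1.7321 × 543 / 8 = 118 pm.

118 pm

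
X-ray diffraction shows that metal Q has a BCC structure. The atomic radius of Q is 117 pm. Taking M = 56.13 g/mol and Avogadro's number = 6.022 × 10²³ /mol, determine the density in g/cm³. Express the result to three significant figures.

9.45 g/cm³

In a BCC lattice, atoms touch along the body diagonal, so √3·a = 4r, giving a = 270.2 pm = 2.702 × 10^-8 cm.
With Z = 2, ρ = Z·M/(N_A·a³) = 2 × 56.13 / (6.022 × 10²³ × 1.973 × 10^-23) = 9.450 g/cm³.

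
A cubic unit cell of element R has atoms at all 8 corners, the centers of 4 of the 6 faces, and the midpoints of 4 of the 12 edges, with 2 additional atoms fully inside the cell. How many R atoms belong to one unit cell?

6

Corner atoms are shared by 8 cells (1/8 each), face atoms by 2 (1/2 each), edge atoms by 4 (1/4 each), interior atoms are unshared.
Net atoms = 8 × 1/8 + 4 × 1/2 + 4 × 1/4 + 2 = 1 + 2 + 1 + 2 = 6.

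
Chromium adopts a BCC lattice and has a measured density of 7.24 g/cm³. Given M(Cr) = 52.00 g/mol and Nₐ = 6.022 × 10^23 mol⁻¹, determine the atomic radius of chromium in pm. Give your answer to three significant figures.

125 pm

For a BCC cell (Z = 2), a³ = Z·M/(N_A·ρ) = 2 × 52.00 / (6.022 × 10²³ × 7.240) = 2.385 × 10^-23 cm³, so a = 2.879 × 10^-8 cm = 287.9 pm.
Atoms touch along the body diagonal, so √3·a = 4r, so r = 0.4330 × a = 125 pm.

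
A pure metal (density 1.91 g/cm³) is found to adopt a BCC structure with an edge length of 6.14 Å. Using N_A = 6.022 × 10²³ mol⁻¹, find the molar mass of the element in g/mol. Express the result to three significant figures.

133 g/mol

A BCC cell has Z = 2 atoms; a = 6.140 × 10^-8 cm.
M = ρ·N_A·a³/Z = 1.91 × 6.022 × 10²³ × 2.315 × 10^-22 / 2 = 133 g/mol.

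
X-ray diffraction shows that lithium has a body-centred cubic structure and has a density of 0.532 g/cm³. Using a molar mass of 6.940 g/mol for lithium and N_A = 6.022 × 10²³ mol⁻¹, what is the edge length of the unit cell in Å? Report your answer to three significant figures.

With Z = 2 atoms per BCC cell, a³ = Z·M/(N_A·ρ) = 2 × 6.940 / (6.022 × 10²³ × 0.5320 g/cm³) = 4.332 × 10^-23 cm³.
a = (4.332 × 10^-23)^(1/3) = 3.512 × 10^-8 cm = 3.51 Å.

3.51 Å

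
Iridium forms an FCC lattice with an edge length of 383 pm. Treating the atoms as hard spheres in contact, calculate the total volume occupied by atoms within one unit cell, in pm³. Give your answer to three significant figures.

4.16 × 10^7 pm³

In an FCC lattice atoms touch along the face diagonal, so √2·a = 4r, so r = 0.3536a = 135.4 pm.
V_atoms = Z × (4/3)πr³ = 4 × (4/3)π × (135.4)³ = 4.16 × 10^7 pm³.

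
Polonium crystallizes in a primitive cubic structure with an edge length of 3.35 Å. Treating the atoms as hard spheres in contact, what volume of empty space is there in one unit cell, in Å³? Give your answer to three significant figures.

In a simple cubic lattice atoms touch along the cell edge, so a = 2r, so r = 0.5000a = 1.675 Å.
V_cell = a³ = 37.60 Å³; V_atoms = 1 × (4/3)πr³ = 19.68 Å³.
Empty space = 37.60 − 19.68 = 17.9 Å³.

17.9 Å³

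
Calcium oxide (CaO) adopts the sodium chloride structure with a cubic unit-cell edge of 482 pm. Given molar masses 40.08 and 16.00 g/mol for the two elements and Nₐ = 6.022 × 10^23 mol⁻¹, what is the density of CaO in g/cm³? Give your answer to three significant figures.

The sodium chloride structure contains Z = 4 formula units per cell; M(CaO) = 40.08 + 16.00 = 56.08 g/mol.
a³ = (4.820 × 10^-8 cm)³ = 1.120 × 10^-22 cm³.
ρ = 4 × 56.08 / (6.022 × 10²³ × 1.120 × 10^-22) = 3.326 g/cm³.

3.33 g/cm³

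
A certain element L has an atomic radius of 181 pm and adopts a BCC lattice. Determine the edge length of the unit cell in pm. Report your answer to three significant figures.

418 pm

In a BCC lattice, atoms touch along the body diagonal, so √3·a = 4r.
a = 4r/√3 = 4 × 181 / 1.7321 = 418 pm.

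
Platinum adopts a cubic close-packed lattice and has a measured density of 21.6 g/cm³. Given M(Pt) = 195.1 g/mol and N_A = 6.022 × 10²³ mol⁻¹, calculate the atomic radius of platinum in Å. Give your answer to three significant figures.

For an FCC cell (Z = 4), a³ = Z·M/(N_A·ρ) = 4 × 195.1 / (6.022 × 10²³ × 21.60) = 6.000 × 10^-23 cm³, so a = 3.915 × 10^-8 cm = 3.915 Å.
Atoms touch along the face diagonal, so √2·a = 4r, so r = 0.3536 × a = 1.38 Å.

1.38 Å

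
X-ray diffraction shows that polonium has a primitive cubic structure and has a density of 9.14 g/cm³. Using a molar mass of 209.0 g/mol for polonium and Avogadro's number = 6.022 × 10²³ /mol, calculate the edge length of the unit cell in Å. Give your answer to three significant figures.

With Z = 1 atom per simple cubic cell, a³ = Z·M/(N_A·ρ) = 1 × 209.0 / (6.022 × 10²³ × 9.140 g/cm³) = 3.797 × 10^-23 cm³.
a = (3.797 × 10^-23)^(1/3) = 3.361 × 10^-8 cm = 3.36 Å.

3.36 Å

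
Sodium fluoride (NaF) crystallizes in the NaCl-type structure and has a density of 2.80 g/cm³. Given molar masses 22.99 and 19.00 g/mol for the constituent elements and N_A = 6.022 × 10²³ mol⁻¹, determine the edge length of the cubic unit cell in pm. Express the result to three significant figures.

M(NaF) = 41.99 g/mol; Z = 4 formula units per cell.
a³ = Z·M/(N_A·ρ) = 4 × 41.99 / (6.022 × 10²³ × 2.80) = 9.961 × 10^-23 cm³, so a = 4.636 × 10^-8 cm = 464 pm.

464 pm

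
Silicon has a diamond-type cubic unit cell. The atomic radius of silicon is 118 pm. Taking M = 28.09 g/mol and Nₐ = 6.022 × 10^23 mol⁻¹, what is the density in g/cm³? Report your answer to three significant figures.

2.30 g/cm³

In a diamond cubic lattice, nearest neighbors lie along the body diagonal with √3·a = 8r, giving a = 545.0 pm = 5.450 × 10^-8 cm.
With Z = 8, ρ = Z·M/(N_A·a³) = 8 × 28.09 / (6.022 × 10²³ × 1.619 × 10^-22) = 2.305 g/cm³.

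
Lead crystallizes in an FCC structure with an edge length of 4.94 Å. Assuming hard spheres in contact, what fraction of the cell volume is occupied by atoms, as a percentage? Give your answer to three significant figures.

In an FCC lattice atoms touch along the face diagonal, so √2·a = 4r, so r = 0.3536a = 1.747 Å.
Packing fraction = Z·(4/3)πr³ / a³ = 4 × (4/3)π × (1.747)³ / (4.94)³ = 0.7405 = 74.0%.

74.0%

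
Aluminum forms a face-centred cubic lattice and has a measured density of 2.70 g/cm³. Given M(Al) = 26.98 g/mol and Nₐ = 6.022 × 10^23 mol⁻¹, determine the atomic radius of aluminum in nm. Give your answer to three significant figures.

For an FCC cell (Z = 4), a³ = Z·M/(N_A·ρ) = 4 × 26.98 / (6.022 × 10²³ × 2.700) = 6.637 × 10^-23 cm³, so a = 4.049 × 10^-8 cm = 0.4049 nm.
Atoms touch along the face diagonal, so √2·a = 4r, so r = 0.3536 × a = 0.143 nm.

0.143 nm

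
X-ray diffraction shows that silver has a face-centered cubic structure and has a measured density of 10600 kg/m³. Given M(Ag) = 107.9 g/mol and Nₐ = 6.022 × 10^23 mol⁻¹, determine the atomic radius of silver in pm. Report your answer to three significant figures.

144 pm

For an FCC cell (Z = 4), a³ = Z·M/(N_A·ρ) = 4 × 107.9 / (6.022 × 10²³ × 10.60) = 6.761 × 10^-23 cm³, so a = 4.074 × 10^-8 cm = 407.4 pm.
Atoms touch along the face diagonal, so √2·a = 4r, so r = 0.3536 × a = 144 pm.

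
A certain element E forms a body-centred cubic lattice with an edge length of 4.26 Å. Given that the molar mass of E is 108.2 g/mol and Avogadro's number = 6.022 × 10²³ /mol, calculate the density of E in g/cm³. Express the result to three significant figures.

4.65 g/cm³

A BCC unit cell contains Z = 2 atoms.
Cell volume: a³ = (4.26 Å)³ = (4.260 × 10^-8 cm)³ = 7.731 × 10^-23 cm³.
ρ = Z·M/(N_A·a³) = 2 × 108.2 / (6.022 × 10²³ × 7.731 × 10^-23) = 4.648 g/cm³.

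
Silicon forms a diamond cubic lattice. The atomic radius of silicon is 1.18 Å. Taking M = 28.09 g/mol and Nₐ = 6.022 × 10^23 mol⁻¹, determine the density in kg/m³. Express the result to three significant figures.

In a diamond cubic lattice, nearest neighbors lie along the body diagonal with √3·a = 8r, giving a = 5.450 Å = 5.450 × 10^-8 cm.
With Z = 8, ρ = Z·M/(N_A·a³) = 8 × 28.09 / (6.022 × 10²³ × 1.619 × 10^-22) = 2.305 g/cm³ = 2300 kg/m³.

2300 kg/m³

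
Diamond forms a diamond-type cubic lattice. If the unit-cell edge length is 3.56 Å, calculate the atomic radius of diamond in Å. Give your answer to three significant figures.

In a diamond cubic lattice, nearest neighbors lie along the body diagonal with √3·a = 8r.
r = √3·a/8 = 1.7321 × 3.56 / 8 = 0.771 Å.

0.771 Å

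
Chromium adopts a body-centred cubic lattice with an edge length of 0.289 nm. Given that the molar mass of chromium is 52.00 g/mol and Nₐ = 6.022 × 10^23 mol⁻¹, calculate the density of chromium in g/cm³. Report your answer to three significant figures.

A BCC unit cell contains Z = 2 atoms.
Cell volume: a³ = (0.289 nm)³ = (2.890 × 10^-8 cm)³ = 2.414 × 10^-23 cm³.
ρ = Z·M/(N_A·a³) = 2 × 52.00 / (6.022 × 10²³ × 2.414 × 10^-23) = 7.155 g/cm³.

7.15 g/cm³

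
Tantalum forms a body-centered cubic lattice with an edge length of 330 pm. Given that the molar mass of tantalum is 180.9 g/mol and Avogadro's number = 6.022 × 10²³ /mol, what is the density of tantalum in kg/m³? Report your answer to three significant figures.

16700 kg/m³

A BCC unit cell contains Z = 2 atoms.
Cell volume: a³ = (330 pm)³ = (3.300 × 10^-8 cm)³ = 3.594 × 10^-23 cm³.
ρ = Z·M/(N_A·a³) = 2 × 180.9 / (6.022 × 10²³ × 3.594 × 10^-23) = 16.72 g/cm³ = 16700 kg/m³.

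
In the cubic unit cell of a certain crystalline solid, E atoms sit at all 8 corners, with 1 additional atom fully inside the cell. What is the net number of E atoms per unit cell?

2

Corner atoms are shared by 8 cells (1/8 each), interior atoms are unshared.
Net atoms = 8 × 1/8 + 1 = 1 + 1 = 2.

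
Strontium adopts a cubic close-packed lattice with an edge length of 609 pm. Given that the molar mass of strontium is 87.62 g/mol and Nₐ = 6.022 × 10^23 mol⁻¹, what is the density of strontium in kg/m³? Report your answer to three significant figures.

2580 kg/m³

An FCC unit cell contains Z = 4 atoms.
Cell volume: a³ = (609 pm)³ = (6.090 × 10^-8 cm)³ = 2.259 × 10^-22 cm³.
ρ = Z·M/(N_A·a³) = 4 × 87.62 / (6.022 × 10²³ × 2.259 × 10^-22) = 2.577 g/cm³ = 2580 kg/m³.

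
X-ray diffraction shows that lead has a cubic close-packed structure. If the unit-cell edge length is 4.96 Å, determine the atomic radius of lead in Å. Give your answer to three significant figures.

1.75 Å

In an FCC lattice, atoms touch along the face diagonal, so √2·a = 4r.
r = √2·a/4 = 1.4142 × 4.96 / 4 = 1.75 Å.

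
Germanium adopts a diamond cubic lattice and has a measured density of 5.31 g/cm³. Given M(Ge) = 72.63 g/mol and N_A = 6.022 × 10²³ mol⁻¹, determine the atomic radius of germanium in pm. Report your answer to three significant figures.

123 pm

For a diamond cubic cell (Z = 8), a³ = Z·M/(N_A·ρ) = 8 × 72.63 / (6.022 × 10²³ × 5.310) = 1.817 × 10^-22 cm³, so a = 5.664 × 10^-8 cm = 566.4 pm.
Nearest neighbors lie along the body diagonal with √3·a = 8r, so r = 0.2165 × a = 123 pm.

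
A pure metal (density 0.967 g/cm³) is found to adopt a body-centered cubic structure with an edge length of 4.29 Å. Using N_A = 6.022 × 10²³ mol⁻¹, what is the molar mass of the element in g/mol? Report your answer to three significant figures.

A BCC cell has Z = 2 atoms; a = 4.290 × 10^-8 cm.
M = ρ·N_A·a³/Z = 0.967 × 6.022 × 10²³ × 7.895 × 10^-23 / 2 = 23.0 g/mol.

23.0 g/mol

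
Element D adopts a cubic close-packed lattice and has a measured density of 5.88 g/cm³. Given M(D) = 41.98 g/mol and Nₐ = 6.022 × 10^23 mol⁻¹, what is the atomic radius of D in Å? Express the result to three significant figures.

1.28 Å

For an FCC cell (Z = 4), a³ = Z·M/(N_A·ρ) = 4 × 41.98 / (6.022 × 10²³ × 5.880) = 4.742 × 10^-23 cm³, so a = 3.620 × 10^-8 cm = 3.620 Å.
Atoms touch along the face diagonal, so √2·a = 4r, so r = 0.3536 × a = 1.28 Å.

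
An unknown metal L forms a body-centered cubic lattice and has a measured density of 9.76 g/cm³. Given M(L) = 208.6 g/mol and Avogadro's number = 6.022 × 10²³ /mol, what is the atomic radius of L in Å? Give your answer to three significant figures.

1.79 Å

For a BCC cell (Z = 2), a³ = Z·M/(N_A·ρ) = 2 × 208.6 / (6.022 × 10²³ × 9.760) = 7.098 × 10^-23 cm³, so a = 4.140 × 10^-8 cm = 4.140 Å.
Atoms touch along the body diagonal, so √3·a = 4r, so r = 0.4330 × a = 1.79 Å.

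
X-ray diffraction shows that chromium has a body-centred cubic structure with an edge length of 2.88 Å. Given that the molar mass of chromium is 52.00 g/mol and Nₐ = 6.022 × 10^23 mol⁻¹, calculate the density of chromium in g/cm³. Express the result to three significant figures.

7.23 g/cm³

A BCC unit cell contains Z = 2 atoms.
Cell volume: a³ = (2.88 Å)³ = (2.880 × 10^-8 cm)³ = 2.389 × 10^-23 cm³.
ρ = Z·M/(N_A·a³) = 2 × 52.00 / (6.022 × 10²³ × 2.389 × 10^-23) = 7.230 g/cm³.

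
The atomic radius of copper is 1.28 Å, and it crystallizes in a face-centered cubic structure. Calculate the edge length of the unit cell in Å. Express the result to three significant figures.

In an FCC lattice, atoms touch along the face diagonal, so √2·a = 4r.
a = 4r/√2 = 4 × 1.28 / 1.4142 = 3.62 Å.

3.62 Å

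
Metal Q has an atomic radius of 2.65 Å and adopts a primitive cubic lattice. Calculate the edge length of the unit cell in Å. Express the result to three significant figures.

5.30 Å

In a simple cubic lattice, atoms touch along the cell edge, so a = 2r.
a = 2r = 2 × 2.65 = 5.30 Å.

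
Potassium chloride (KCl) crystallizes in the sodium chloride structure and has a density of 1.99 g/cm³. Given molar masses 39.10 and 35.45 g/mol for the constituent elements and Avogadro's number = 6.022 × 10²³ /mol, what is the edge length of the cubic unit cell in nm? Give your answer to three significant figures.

M(KCl) = 74.55 g/mol; Z = 4 formula units per cell.
a³ = Z·M/(N_A·ρ) = 4 × 74.55 / (6.022 × 10²³ × 1.99) = 2.488 × 10^-22 cm³, so a = 6.290 × 10^-8 cm = 0.629 nm.

0.629 nm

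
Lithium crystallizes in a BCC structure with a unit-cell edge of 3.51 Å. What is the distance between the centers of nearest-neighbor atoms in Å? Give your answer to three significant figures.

In a BCC structure, atoms touch along the body diagonal, so √3·a = 4r; the nearest-neighbor distance equals 2r = 0.8660·a.
d = 0.8660 × 3.51 = 3.04 Å.

3.04 Å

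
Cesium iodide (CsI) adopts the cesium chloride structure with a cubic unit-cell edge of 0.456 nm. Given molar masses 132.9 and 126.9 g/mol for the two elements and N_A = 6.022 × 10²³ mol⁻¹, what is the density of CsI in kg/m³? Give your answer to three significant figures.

4550 kg/m³

The cesium chloride structure contains Z = 1 formula unit per cell; M(CsI) = 132.9 + 126.9 = 259.8 g/mol.
a³ = (4.560 × 10^-8 cm)³ = 9.482 × 10^-23 cm³.
ρ = 1 × 259.8 / (6.022 × 10²³ × 9.482 × 10^-23) = 4.550 g/cm³ = 4550 kg/m³.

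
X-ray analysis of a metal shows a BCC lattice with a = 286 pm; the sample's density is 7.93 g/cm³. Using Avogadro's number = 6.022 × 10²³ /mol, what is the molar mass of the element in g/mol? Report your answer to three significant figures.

A BCC cell has Z = 2 atoms; a = 2.860 × 10^-8 cm.
M = ρ·N_A·a³/Z = 7.93 × 6.022 × 10²³ × 2.339 × 10^-23 / 2 = 55.9 g/mol.

55.9 g/mol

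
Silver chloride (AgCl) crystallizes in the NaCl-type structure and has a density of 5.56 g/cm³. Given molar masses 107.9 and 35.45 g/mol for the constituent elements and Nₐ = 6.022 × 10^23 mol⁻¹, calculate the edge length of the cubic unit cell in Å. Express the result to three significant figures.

5.55 Å

M(AgCl) = 143.35 g/mol; Z = 4 formula units per cell.
a³ = Z·M/(N_A·ρ) = 4 × 143.35 / (6.022 × 10²³ × 5.56) = 1.713 × 10^-22 cm³, so a = 5.553 × 10^-8 cm = 5.55 Å.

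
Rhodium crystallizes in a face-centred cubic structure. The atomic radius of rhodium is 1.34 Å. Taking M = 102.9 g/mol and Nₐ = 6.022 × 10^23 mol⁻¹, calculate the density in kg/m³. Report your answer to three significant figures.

12600 kg/m³

In an FCC lattice, atoms touch along the face diagonal, so √2·a = 4r, giving a = 3.790 Å = 3.790 × 10^-8 cm.
With Z = 4, ρ = Z·M/(N_A·a³) = 4 × 102.9 / (6.022 × 10²³ × 5.444 × 10^-23) = 12.55 g/cm³ = 12600 kg/m³.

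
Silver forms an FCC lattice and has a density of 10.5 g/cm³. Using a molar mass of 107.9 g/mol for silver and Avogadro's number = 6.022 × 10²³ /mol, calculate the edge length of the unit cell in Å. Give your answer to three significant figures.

4.09 Å

With Z = 4 atoms per FCC cell, a³ = Z·M/(N_A·ρ) = 4 × 107.9 / (6.022 × 10²³ × 10.50 g/cm³) = 6.826 × 10^-23 cm³.
a = (6.826 × 10^-23)^(1/3) = 4.087 × 10^-8 cm = 4.09 Å.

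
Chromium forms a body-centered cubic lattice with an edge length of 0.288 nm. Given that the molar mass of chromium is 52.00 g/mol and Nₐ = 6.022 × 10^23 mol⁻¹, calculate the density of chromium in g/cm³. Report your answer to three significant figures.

A BCC unit cell contains Z = 2 atoms.
Cell volume: a³ = (0.288 nm)³ = (2.880 × 10^-8 cm)³ = 2.389 × 10^-23 cm³.
ρ = Z·M/(N_A·a³) = 2 × 52.00 / (6.022 × 10²³ × 2.389 × 10^-23) = 7.230 g/cm³.

7.23 g/cm³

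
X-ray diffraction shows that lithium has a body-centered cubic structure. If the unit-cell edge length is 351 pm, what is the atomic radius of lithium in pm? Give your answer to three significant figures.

152 pm

In a BCC lattice, atoms touch along the body diagonal, so √3·a = 4r.
r = √3·a/4 = 1.7321 × 351 / 4 = 152 pm.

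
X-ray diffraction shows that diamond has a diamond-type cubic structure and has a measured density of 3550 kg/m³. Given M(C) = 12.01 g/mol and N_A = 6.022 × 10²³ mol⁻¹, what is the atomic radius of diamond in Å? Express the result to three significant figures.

0.770 Å

For a diamond cubic cell (Z = 8), a³ = Z·M/(N_A·ρ) = 8 × 12.01 / (6.022 × 10²³ × 3.550) = 4.494 × 10^-23 cm³, so a = 3.555 × 10^-8 cm = 3.555 Å.
Nearest neighbors lie along the body diagonal with √3·a = 8r, so r = 0.2165 × a = 0.770 Å.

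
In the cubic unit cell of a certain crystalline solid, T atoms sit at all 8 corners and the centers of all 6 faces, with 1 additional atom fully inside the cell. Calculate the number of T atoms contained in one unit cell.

Corner atoms are shared by 8 cells (1/8 each), face atoms by 2 (1/2 each), interior atoms are unshared.
Net atoms = 8 × 1/8 + 6 × 1/2 + 1 = 1 + 3 + 1 = 5.

5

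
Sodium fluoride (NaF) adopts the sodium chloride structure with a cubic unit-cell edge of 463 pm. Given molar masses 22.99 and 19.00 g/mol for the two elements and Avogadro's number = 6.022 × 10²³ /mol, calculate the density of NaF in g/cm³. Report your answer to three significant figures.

2.81 g/cm³

The sodium chloride structure contains Z = 4 formula units per cell; M(NaF) = 22.99 + 19.00 = 41.99 g/mol.
a³ = (4.630 × 10^-8 cm)³ = 9.925 × 10^-23 cm³.
ρ = 4 × 41.99 / (6.022 × 10²³ × 9.925 × 10^-23) = 2.810 g/cm³.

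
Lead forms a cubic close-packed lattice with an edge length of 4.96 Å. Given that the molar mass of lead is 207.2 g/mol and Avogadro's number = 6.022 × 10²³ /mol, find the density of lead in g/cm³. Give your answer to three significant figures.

11.3 g/cm³

An FCC unit cell contains Z = 4 atoms.
Cell volume: a³ = (4.96 Å)³ = (4.960 × 10^-8 cm)³ = 1.220 × 10^-22 cm³.
ρ = Z·M/(N_A·a³) = 4 × 207.2 / (6.022 × 10²³ × 1.220 × 10^-22) = 11.28 g/cm³.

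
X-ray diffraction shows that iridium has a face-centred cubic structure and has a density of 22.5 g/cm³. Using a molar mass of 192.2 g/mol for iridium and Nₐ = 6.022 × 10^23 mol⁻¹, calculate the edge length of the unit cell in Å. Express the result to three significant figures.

With Z = 4 atoms per FCC cell, a³ = Z·M/(N_A·ρ) = 4 × 192.2 / (6.022 × 10²³ × 22.50 g/cm³) = 5.674 × 10^-23 cm³.
a = (5.674 × 10^-23)^(1/3) = 3.843 × 10^-8 cm = 3.84 Å.

3.84 Å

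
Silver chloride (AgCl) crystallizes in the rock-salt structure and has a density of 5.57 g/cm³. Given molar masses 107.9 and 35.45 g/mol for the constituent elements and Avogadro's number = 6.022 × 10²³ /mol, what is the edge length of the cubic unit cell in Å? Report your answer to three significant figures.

M(AgCl) = 143.35 g/mol; Z = 4 formula units per cell.
a³ = Z·M/(N_A·ρ) = 4 × 143.35 / (6.022 × 10²³ × 5.57) = 1.709 × 10^-22 cm³, so a = 5.550 × 10^-8 cm = 5.55 Å.

5.55 Å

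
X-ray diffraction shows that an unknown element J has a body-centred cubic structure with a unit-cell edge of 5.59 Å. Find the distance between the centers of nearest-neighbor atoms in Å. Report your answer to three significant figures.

4.84 Å

In a BCC structure, atoms touch along the body diagonal, so √3·a = 4r; the nearest-neighbor distance equals 2r = 0.8660·a.
d = 0.8660 × 5.59 = 4.84 Å.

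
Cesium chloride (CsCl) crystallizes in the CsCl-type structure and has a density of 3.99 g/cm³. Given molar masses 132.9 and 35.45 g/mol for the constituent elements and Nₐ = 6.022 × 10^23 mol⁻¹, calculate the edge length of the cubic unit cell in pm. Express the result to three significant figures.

412 pm

M(CsCl) = 168.35 g/mol; Z = 1 formula unit per cell.
a³ = Z·M/(N_A·ρ) = 1 × 168.35 / (6.022 × 10²³ × 3.99) = 7.006 × 10^-23 cm³, so a = 4.123 × 10^-8 cm = 412 pm.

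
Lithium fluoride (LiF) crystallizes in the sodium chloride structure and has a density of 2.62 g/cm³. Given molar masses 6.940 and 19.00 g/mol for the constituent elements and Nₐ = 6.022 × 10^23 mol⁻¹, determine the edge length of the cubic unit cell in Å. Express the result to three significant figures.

M(LiF) = 25.94 g/mol; Z = 4 formula units per cell.
a³ = Z·M/(N_A·ρ) = 4 × 25.94 / (6.022 × 10²³ × 2.62) = 6.576 × 10^-23 cm³, so a = 4.036 × 10^-8 cm = 4.04 Å.

4.04 Å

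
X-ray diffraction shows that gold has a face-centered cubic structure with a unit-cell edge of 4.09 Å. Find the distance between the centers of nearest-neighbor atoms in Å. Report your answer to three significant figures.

In an FCC structure, atoms touch along the face diagonal, so √2·a = 4r; the nearest-neighbor distance equals 2r = 0.7071·a.
d = 0.7071 × 4.09 = 2.89 Å.

2.89 Å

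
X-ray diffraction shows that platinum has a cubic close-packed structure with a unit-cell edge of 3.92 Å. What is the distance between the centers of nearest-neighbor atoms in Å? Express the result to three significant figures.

In an FCC structure, atoms touch along the face diagonal, so √2·a = 4r; the nearest-neighbor distance equals 2r = 0.7071·a.
d = 0.7071 × 3.92 = 2.77 Å.

2.77 Å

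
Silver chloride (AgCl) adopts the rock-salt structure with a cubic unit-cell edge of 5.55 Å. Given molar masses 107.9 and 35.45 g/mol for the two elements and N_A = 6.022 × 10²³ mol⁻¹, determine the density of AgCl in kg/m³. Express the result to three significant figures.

The rock-salt structure contains Z = 4 formula units per cell; M(AgCl) = 107.9 + 35.45 = 143.35 g/mol.
a³ = (5.550 × 10^-8 cm)³ = 1.710 × 10^-22 cm³.
ρ = 4 × 143.35 / (6.022 × 10²³ × 1.710 × 10^-22) = 5.570 g/cm³ = 5570 kg/m³.

5570 kg/m³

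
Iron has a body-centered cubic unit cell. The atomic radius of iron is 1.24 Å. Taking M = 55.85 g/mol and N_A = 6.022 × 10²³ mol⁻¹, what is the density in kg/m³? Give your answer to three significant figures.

7900 kg/m³

In a BCC lattice, atoms touch along the body diagonal, so √3·a = 4r, giving a = 2.864 Å = 2.864 × 10^-8 cm.
With Z = 2, ρ = Z·M/(N_A·a³) = 2 × 55.85 / (6.022 × 10²³ × 2.348 × 10^-23) = 7.899 g/cm³ = 7900 kg/m³.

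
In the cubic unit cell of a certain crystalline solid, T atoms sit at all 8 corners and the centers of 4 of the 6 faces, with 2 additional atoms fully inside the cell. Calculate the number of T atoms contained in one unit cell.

Corner atoms are shared by 8 cells (1/8 each), face atoms by 2 (1/2 each), interior atoms are unshared.
Net atoms = 8 × 1/8 + 4 × 1/2 + 2 = 1 + 2 + 2 = 5.

5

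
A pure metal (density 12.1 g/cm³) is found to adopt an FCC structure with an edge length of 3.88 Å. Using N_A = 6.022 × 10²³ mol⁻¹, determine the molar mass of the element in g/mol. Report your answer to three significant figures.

106 g/mol

An FCC cell has Z = 4 atoms; a = 3.880 × 10^-8 cm.
M = ρ·N_A·a³/Z = 12.1 × 6.022 × 10²³ × 5.841 × 10^-23 / 4 = 106 g/mol.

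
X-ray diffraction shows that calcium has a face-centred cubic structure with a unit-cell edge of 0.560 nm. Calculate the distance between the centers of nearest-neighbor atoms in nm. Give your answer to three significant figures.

In an FCC structure, atoms touch along the face diagonal, so √2·a = 4r; the nearest-neighbor distance equals 2r = 0.7071·a.
d = 0.7071 × 0.560 = 0.396 nm.

0.396 nm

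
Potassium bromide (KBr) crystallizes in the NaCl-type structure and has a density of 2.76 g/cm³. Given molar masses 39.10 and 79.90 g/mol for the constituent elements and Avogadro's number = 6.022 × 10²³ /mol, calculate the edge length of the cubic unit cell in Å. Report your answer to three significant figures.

6.59 Å

M(KBr) = 119.0 g/mol; Z = 4 formula units per cell.
a³ = Z·M/(N_A·ρ) = 4 × 119.0 / (6.022 × 10²³ × 2.76) = 2.864 × 10^-22 cm³, so a = 6.592 × 10^-8 cm = 6.59 Å.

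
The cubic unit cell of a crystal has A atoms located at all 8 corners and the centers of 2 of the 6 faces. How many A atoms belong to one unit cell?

2

Corner atoms are shared by 8 cells (1/8 each), face atoms by 2 (1/2 each).
Net atoms = 8 × 1/8 + 2 × 1/2 = 1 + 1 = 2.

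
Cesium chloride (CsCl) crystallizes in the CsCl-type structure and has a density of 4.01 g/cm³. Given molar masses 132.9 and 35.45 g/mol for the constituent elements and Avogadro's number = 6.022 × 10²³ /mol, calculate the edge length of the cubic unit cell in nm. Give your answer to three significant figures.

0.412 nm

M(CsCl) = 168.35 g/mol; Z = 1 formula unit per cell.
a³ = Z·M/(N_A·ρ) = 1 × 168.35 / (6.022 × 10²³ × 4.01) = 6.972 × 10^-23 cm³, so a = 4.116 × 10^-8 cm = 0.412 nm.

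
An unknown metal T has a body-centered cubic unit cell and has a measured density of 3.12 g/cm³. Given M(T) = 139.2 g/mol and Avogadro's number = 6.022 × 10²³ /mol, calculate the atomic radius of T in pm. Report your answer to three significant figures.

For a BCC cell (Z = 2), a³ = Z·M/(N_A·ρ) = 2 × 139.2 / (6.022 × 10²³ × 3.120) = 1.482 × 10^-22 cm³, so a = 5.292 × 10^-8 cm = 529.2 pm.
Atoms touch along the body diagonal, so √3·a = 4r, so r = 0.4330 × a = 229 pm.

229 pm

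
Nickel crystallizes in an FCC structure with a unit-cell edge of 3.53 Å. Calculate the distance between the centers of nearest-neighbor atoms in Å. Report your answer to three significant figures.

2.50 Å

In an FCC structure, atoms touch along the face diagonal, so √2·a = 4r; the nearest-neighbor distance equals 2r = 0.7071·a.
d = 0.7071 × 3.53 = 2.50 Å.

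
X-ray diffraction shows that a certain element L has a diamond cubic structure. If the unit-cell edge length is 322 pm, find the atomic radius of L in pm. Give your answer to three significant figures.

69.7 pm

In a diamond cubic lattice, nearest neighbors lie along the body diagonal with √3·a = 8r.
r = √3·a/8 = 1.7321 × 322 / 8 = 69.7 pm.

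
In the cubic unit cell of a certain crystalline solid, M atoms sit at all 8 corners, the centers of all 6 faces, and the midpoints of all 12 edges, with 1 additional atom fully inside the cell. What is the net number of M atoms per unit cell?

8

Corner atoms are shared by 8 cells (1/8 each), face atoms by 2 (1/2 each), edge atoms by 4 (1/4 each), interior atoms are unshared.
Net atoms = 8 × 1/8 + 6 × 1/2 + 12 × 1/4 + 1 = 1 + 3 + 3 + 1 = 8.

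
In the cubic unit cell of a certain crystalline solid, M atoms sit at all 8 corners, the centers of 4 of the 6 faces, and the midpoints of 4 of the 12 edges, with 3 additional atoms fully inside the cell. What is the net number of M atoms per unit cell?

7

Corner atoms are shared by 8 cells (1/8 each), face atoms by 2 (1/2 each), edge atoms by 4 (1/4 each), interior atoms are unshared.
Net atoms = 8 × 1/8 + 4 × 1/2 + 4 × 1/4 + 3 = 1 + 2 + 1 + 3 = 7.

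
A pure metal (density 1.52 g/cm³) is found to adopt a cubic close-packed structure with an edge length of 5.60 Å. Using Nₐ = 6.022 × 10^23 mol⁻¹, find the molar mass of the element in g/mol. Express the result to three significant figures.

40.2 g/mol

An FCC cell has Z = 4 atoms; a = 5.600 × 10^-8 cm.
M = ρ·N_A·a³/Z = 1.52 × 6.022 × 10²³ × 1.756 × 10^-22 / 4 = 40.2 g/mol.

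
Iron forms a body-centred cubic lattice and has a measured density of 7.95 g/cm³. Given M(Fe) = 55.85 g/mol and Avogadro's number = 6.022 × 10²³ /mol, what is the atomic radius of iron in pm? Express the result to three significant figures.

124 pm

For a BCC cell (Z = 2), a³ = Z·M/(N_A·ρ) = 2 × 55.85 / (6.022 × 10²³ × 7.950) = 2.333 × 10^-23 cm³, so a = 2.857 × 10^-8 cm = 285.7 pm.
Atoms touch along the body diagonal, so √3·a = 4r, so r = 0.4330 × a = 124 pm.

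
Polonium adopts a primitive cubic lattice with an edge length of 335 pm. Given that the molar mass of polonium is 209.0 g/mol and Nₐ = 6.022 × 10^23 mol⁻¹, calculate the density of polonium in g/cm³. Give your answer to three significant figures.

9.23 g/cm³

A simple cubic unit cell contains Z = 1 atom.
Cell volume: a³ = (335 pm)³ = (3.350 × 10^-8 cm)³ = 3.760 × 10^-23 cm³.
ρ = Z·M/(N_A·a³) = 1 × 209.0 / (6.022 × 10²³ × 3.760 × 10^-23) = 9.231 g/cm³.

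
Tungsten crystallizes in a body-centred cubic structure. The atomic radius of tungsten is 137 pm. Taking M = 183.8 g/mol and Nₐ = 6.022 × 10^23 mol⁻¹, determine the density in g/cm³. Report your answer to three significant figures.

19.3 g/cm³

In a BCC lattice, atoms touch along the body diagonal, so √3·a = 4r, giving a = 316.4 pm = 3.164 × 10^-8 cm.
With Z = 2, ρ = Z·M/(N_A·a³) = 2 × 183.8 / (6.022 × 10²³ × 3.167 × 10^-23) = 19.27 g/cm³.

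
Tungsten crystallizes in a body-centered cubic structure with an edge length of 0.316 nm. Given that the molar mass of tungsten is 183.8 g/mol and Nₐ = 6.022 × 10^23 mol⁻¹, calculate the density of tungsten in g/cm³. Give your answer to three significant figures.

19.3 g/cm³

A BCC unit cell contains Z = 2 atoms.
Cell volume: a³ = (0.316 nm)³ = (3.160 × 10^-8 cm)³ = 3.155 × 10^-23 cm³.
ρ = Z·M/(N_A·a³) = 2 × 183.8 / (6.022 × 10²³ × 3.155 × 10^-23) = 19.35 g/cm³.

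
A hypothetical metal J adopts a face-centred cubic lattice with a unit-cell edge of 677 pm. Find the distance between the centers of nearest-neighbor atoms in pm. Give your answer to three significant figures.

In an FCC structure, atoms touch along the face diagonal, so √2·a = 4r; the nearest-neighbor distance equals 2r = 0.7071·a.
d = 0.7071 × 677 = 479 pm.

479 pm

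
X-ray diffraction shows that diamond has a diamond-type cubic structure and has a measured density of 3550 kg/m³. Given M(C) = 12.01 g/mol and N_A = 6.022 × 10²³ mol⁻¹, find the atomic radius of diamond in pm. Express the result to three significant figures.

For a diamond cubic cell (Z = 8), a³ = Z·M/(N_A·ρ) = 8 × 12.01 / (6.022 × 10²³ × 3.550) = 4.494 × 10^-23 cm³, so a = 3.555 × 10^-8 cm = 355.5 pm.
Nearest neighbors lie along the body diagonal with √3·a = 8r, so r = 0.2165 × a = 77.0 pm.

77.0 pm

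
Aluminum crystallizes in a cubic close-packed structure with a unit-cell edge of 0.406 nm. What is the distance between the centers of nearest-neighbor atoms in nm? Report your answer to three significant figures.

In an FCC structure, atoms touch along the face diagonal, so √2·a = 4r; the nearest-neighbor distance equals 2r = 0.7071·a.
d = 0.7071 × 0.406 = 0.287 nm.

0.287 nm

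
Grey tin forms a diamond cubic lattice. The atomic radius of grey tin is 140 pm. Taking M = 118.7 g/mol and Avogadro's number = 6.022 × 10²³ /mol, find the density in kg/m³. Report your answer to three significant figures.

In a diamond cubic lattice, nearest neighbors lie along the body diagonal with √3·a = 8r, giving a = 646.6 pm = 6.466 × 10^-8 cm.
With Z = 8, ρ = Z·M/(N_A·a³) = 8 × 118.7 / (6.022 × 10²³ × 2.704 × 10^-22) = 5.832 g/cm³ = 5830 kg/m³.

5830 kg/m³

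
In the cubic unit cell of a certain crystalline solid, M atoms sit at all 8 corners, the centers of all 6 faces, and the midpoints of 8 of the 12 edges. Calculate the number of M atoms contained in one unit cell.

6

Corner atoms are shared by 8 cells (1/8 each), face atoms by 2 (1/2 each), edge atoms by 4 (1/4 each).
Net atoms = 8 × 1/8 + 6 × 1/2 + 8 × 1/4 = 1 + 3 + 2 = 6.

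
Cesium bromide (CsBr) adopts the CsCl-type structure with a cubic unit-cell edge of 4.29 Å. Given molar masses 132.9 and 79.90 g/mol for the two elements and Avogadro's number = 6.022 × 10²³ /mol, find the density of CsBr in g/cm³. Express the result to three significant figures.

4.48 g/cm³

The CsCl-type structure contains Z = 1 formula unit per cell; M(CsBr) = 132.9 + 79.90 = 212.8 g/mol.
a³ = (4.290 × 10^-8 cm)³ = 7.895 × 10^-23 cm³.
ρ = 1 × 212.8 / (6.022 × 10²³ × 7.895 × 10^-23) = 4.476 g/cm³.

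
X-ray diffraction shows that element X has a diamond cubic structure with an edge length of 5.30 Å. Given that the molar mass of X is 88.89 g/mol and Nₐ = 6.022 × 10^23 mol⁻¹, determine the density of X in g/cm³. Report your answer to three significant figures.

7.93 g/cm³

A diamond cubic unit cell contains Z = 8 atoms.
Cell volume: a³ = (5.30 Å)³ = (5.300 × 10^-8 cm)³ = 1.489 × 10^-22 cm³.
ρ = Z·M/(N_A·a³) = 8 × 88.89 / (6.022 × 10²³ × 1.489 × 10^-22) = 7.932 g/cm³.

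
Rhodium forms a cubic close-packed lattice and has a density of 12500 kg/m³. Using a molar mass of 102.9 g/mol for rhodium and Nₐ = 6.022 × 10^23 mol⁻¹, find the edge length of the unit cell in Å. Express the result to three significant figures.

With Z = 4 atoms per FCC cell, a³ = Z·M/(N_A·ρ) = 4 × 102.9 / (6.022 × 10²³ × 12.50 g/cm³) = 5.468 × 10^-23 cm³.
a = (5.468 × 10^-23)^(1/3) = 3.796 × 10^-8 cm = 3.80 Å.

3.80 Å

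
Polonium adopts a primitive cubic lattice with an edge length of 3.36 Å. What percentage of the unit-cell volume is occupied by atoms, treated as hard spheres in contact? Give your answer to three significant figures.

52.4%

In a simple cubic lattice atoms touch along the cell edge, so a = 2r, so r = 0.5000a = 1.680 Å.
Packing fraction = Z·(4/3)πr³ / a³ = 1 × (4/3)π × (1.680)³ / (3.36)³ = 0.5236 = 52.4%.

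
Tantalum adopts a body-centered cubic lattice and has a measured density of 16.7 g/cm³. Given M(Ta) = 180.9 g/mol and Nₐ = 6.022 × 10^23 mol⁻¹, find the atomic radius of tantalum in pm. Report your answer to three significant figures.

For a BCC cell (Z = 2), a³ = Z·M/(N_A·ρ) = 2 × 180.9 / (6.022 × 10²³ × 16.70) = 3.598 × 10^-23 cm³, so a = 3.301 × 10^-8 cm = 330.1 pm.
Atoms touch along the body diagonal, so √3·a = 4r, so r = 0.4330 × a = 143 pm.

143 pm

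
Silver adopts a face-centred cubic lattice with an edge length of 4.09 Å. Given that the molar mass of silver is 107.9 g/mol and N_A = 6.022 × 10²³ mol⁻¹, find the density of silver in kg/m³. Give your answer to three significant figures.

An FCC unit cell contains Z = 4 atoms.
Cell volume: a³ = (4.09 Å)³ = (4.090 × 10^-8 cm)³ = 6.842 × 10^-23 cm³.
ρ = Z·M/(N_A·a³) = 4 × 107.9 / (6.022 × 10²³ × 6.842 × 10^-23) = 10.48 g/cm³ = 10500 kg/m³.

10500 kg/m³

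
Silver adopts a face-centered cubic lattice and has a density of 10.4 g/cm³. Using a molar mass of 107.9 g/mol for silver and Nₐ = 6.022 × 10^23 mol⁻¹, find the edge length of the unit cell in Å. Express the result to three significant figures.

With Z = 4 atoms per FCC cell, a³ = Z·M/(N_A·ρ) = 4 × 107.9 / (6.022 × 10²³ × 10.40 g/cm³) = 6.891 × 10^-23 cm³.
a = (6.891 × 10^-23)^(1/3) = 4.100 × 10^-8 cm = 4.10 Å.

4.10 Å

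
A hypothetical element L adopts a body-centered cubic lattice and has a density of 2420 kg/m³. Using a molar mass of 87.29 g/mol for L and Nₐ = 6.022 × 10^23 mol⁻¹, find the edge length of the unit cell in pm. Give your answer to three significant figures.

493 pm

With Z = 2 atoms per BCC cell, a³ = Z·M/(N_A·ρ) = 2 × 87.29 / (6.022 × 10²³ × 2.420 g/cm³) = 1.198 × 10^-22 cm³.
a = (1.198 × 10^-22)^(1/3) = 4.930 × 10^-8 cm = 493 pm.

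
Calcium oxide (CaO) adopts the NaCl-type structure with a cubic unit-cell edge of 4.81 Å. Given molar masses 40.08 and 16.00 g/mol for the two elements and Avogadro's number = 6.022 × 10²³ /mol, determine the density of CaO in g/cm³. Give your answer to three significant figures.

The NaCl-type structure contains Z = 4 formula units per cell; M(CaO) = 40.08 + 16.00 = 56.08 g/mol.
a³ = (4.810 × 10^-8 cm)³ = 1.113 × 10^-22 cm³.
ρ = 4 × 56.08 / (6.022 × 10²³ × 1.113 × 10^-22) = 3.347 g/cm³.

3.35 g/cm³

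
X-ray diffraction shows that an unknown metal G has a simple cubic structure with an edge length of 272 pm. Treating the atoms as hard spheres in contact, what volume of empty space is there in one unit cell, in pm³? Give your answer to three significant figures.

9.59 × 10^6 pm³

In a simple cubic lattice atoms touch along the cell edge, so a = 2r, so r = 0.5000a = 136.0 pm.
V_cell = a³ = 2.012 × 10^7 pm³; V_atoms = 1 × (4/3)πr³ = 1.054 × 10^7 pm³.
Empty space = 2.012 × 10^7 − 1.054 × 10^7 = 9.59 × 10^6 pm³.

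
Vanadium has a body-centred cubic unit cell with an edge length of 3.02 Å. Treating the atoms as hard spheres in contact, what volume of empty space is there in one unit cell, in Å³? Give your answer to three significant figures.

8.81 Å³

In a BCC lattice atoms touch along the body diagonal, so √3·a = 4r, so r = 0.4330a = 1.308 Å.
V_cell = a³ = 27.54 Å³; V_atoms = 2 × (4/3)πr³ = 18.73 Å³.
Empty space = 27.54 − 18.73 = 8.81 Å³.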